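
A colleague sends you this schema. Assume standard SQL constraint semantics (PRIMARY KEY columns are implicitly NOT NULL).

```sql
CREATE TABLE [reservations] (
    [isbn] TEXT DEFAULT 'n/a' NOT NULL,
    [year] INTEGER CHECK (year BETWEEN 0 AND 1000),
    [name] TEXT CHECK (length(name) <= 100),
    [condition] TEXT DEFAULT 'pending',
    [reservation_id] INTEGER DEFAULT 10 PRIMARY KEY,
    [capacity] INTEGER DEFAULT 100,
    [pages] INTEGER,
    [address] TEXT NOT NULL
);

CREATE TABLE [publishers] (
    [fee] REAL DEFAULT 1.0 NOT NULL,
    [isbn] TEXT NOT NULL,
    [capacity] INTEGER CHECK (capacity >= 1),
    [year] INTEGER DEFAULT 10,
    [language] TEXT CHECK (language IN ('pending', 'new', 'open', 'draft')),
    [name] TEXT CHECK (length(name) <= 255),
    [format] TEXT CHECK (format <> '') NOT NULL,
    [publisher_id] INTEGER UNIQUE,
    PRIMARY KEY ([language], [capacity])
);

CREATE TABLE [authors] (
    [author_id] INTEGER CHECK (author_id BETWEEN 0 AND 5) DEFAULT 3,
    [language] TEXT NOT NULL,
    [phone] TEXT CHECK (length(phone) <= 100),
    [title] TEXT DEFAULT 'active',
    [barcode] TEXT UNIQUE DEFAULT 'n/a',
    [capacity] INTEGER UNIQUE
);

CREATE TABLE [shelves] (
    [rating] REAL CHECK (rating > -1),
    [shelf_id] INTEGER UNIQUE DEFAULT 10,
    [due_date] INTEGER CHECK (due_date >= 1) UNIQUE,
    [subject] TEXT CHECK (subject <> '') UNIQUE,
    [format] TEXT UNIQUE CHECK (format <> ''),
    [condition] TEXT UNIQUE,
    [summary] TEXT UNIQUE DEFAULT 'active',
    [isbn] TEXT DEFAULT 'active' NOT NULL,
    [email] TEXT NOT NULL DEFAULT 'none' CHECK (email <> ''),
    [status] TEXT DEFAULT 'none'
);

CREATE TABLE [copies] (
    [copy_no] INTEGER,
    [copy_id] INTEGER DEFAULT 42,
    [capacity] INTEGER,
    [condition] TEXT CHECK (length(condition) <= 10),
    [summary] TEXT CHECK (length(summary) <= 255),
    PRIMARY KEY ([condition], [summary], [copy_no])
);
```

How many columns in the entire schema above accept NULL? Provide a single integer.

reservations: 5 nullable (year, name, condition, capacity, pages — PK (reservation_id) and explicit NOT NULL columns excluded).
publishers: 3 nullable (year, name, publisher_id — PK (language, capacity) and explicit NOT NULL columns excluded).
authors: 5 nullable (author_id, phone, title, barcode, capacity — PK none and explicit NOT NULL columns excluded).
shelves: 8 nullable (rating, shelf_id, due_date, subject, format, condition, summary, status — PK none and explicit NOT NULL columns excluded).
copies: 2 nullable (copy_id, capacity — PK (condition, summary, copy_no) and explicit NOT NULL columns excluded).
Total: 5 + 3 + 5 + 8 + 2 = 23.

23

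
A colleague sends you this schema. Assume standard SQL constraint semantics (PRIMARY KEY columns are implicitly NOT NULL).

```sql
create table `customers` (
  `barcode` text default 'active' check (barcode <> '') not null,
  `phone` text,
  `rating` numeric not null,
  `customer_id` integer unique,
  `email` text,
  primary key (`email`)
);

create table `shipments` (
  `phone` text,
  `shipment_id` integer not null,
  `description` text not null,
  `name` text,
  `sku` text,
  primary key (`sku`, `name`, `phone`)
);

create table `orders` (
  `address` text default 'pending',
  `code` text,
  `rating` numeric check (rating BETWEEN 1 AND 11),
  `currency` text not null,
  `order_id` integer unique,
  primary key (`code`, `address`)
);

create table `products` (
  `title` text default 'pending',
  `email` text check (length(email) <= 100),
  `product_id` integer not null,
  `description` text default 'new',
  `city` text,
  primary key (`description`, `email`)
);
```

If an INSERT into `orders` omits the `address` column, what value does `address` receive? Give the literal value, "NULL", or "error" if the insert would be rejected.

address has an explicit DEFAULT 'pending'.
When the column is omitted from an INSERT, that default is used.

'pending'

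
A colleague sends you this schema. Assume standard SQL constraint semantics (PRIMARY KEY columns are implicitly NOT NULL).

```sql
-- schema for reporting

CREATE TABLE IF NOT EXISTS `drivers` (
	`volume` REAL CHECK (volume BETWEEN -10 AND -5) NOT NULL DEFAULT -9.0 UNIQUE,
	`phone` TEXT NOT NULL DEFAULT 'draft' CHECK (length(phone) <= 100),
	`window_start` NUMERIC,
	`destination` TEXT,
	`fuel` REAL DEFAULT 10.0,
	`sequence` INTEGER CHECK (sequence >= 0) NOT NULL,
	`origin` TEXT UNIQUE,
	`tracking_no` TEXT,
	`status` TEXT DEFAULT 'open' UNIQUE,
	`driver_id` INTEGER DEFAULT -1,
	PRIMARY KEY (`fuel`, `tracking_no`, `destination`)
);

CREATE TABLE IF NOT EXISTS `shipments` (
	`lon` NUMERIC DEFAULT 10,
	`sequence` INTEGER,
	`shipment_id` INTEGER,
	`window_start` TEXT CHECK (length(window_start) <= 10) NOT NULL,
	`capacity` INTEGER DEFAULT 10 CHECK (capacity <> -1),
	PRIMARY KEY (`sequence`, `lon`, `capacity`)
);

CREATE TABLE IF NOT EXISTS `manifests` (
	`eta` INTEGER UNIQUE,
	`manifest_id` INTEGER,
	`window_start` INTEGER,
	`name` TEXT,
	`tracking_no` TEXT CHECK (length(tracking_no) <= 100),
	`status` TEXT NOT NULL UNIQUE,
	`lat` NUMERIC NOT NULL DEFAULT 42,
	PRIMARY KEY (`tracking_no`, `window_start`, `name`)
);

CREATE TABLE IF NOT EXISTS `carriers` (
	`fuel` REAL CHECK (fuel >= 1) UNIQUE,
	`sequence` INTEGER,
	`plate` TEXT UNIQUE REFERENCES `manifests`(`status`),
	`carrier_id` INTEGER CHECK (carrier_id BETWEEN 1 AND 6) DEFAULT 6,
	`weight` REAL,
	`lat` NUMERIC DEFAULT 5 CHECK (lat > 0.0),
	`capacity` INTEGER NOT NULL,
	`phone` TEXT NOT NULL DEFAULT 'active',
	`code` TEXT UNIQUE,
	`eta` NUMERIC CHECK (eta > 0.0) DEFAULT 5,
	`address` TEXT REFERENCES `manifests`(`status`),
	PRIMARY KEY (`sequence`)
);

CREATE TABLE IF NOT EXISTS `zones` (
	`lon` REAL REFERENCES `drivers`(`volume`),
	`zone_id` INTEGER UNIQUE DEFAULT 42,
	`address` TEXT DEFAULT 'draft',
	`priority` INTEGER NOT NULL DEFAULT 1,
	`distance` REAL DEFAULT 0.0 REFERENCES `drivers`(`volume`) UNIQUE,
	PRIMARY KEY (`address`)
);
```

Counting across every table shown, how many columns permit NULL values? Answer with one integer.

18

drivers: 4 nullable (window_start, origin, status, driver_id — PK (fuel, tracking_no, destination) and explicit NOT NULL columns excluded).
shipments: 1 nullable (shipment_id — PK (sequence, lon, capacity) and explicit NOT NULL columns excluded).
manifests: 2 nullable (eta, manifest_id — PK (tracking_no, window_start, name) and explicit NOT NULL columns excluded).
carriers: 8 nullable (fuel, plate, carrier_id, weight, lat, code, eta, address — PK (sequence) and explicit NOT NULL columns excluded).
zones: 3 nullable (lon, zone_id, distance — PK (address) and explicit NOT NULL columns excluded).
Total: 4 + 1 + 2 + 8 + 3 = 18.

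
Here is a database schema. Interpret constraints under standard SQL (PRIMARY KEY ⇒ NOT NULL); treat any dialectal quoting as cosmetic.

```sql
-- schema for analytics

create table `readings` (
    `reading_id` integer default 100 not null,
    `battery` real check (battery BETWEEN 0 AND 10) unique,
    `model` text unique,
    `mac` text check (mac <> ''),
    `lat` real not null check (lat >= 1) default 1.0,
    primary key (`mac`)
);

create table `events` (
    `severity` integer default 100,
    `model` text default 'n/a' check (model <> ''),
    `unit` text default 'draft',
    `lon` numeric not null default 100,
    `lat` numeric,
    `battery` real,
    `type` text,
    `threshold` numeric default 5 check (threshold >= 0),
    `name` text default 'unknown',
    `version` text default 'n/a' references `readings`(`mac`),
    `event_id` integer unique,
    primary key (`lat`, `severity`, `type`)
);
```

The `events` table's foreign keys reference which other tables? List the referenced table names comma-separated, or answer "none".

- version REFERENCES readings(mac).

readings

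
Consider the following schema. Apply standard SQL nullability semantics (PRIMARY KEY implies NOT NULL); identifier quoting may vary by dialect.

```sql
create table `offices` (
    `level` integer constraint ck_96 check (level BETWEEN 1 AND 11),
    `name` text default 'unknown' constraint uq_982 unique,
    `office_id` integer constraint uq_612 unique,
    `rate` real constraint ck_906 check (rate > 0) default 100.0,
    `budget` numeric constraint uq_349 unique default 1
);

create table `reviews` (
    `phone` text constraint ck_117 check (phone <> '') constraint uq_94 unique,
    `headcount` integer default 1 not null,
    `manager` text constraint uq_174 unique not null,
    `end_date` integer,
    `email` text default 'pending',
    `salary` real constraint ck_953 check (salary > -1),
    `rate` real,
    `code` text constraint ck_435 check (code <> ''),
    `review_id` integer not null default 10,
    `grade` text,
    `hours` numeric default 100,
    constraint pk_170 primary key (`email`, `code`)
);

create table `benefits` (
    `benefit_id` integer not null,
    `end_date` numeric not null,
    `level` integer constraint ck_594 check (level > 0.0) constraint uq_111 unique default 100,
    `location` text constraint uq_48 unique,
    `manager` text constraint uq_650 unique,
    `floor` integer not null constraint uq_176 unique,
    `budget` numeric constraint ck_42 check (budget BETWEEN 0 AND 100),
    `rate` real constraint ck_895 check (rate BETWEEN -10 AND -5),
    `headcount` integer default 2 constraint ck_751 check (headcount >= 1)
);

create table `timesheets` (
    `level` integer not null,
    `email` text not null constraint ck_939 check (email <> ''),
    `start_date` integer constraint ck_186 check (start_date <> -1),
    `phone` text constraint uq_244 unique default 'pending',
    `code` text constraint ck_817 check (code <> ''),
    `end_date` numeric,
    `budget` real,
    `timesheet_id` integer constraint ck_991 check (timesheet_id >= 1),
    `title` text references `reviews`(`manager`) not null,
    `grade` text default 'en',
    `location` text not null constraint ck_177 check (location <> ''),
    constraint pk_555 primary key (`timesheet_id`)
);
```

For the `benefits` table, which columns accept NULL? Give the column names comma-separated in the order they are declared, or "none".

- benefit_id: declared NOT NULL → not nullable.
- end_date: declared NOT NULL → not nullable.
- level: CHECK does not forbid NULL (a CHECK constraint passes when its expression is NULL) → nullable.
- location: UNIQUE does not imply NOT NULL → nullable.
- manager: UNIQUE does not imply NOT NULL → nullable.
- floor: declared NOT NULL → not nullable.
- budget: CHECK does not forbid NULL (a CHECK constraint passes when its expression is NULL) → nullable.
- rate: CHECK does not forbid NULL (a CHECK constraint passes when its expression is NULL) → nullable.
- headcount: CHECK does not forbid NULL (a CHECK constraint passes when its expression is NULL) → nullable.

level, location, manager, budget, rate, headcount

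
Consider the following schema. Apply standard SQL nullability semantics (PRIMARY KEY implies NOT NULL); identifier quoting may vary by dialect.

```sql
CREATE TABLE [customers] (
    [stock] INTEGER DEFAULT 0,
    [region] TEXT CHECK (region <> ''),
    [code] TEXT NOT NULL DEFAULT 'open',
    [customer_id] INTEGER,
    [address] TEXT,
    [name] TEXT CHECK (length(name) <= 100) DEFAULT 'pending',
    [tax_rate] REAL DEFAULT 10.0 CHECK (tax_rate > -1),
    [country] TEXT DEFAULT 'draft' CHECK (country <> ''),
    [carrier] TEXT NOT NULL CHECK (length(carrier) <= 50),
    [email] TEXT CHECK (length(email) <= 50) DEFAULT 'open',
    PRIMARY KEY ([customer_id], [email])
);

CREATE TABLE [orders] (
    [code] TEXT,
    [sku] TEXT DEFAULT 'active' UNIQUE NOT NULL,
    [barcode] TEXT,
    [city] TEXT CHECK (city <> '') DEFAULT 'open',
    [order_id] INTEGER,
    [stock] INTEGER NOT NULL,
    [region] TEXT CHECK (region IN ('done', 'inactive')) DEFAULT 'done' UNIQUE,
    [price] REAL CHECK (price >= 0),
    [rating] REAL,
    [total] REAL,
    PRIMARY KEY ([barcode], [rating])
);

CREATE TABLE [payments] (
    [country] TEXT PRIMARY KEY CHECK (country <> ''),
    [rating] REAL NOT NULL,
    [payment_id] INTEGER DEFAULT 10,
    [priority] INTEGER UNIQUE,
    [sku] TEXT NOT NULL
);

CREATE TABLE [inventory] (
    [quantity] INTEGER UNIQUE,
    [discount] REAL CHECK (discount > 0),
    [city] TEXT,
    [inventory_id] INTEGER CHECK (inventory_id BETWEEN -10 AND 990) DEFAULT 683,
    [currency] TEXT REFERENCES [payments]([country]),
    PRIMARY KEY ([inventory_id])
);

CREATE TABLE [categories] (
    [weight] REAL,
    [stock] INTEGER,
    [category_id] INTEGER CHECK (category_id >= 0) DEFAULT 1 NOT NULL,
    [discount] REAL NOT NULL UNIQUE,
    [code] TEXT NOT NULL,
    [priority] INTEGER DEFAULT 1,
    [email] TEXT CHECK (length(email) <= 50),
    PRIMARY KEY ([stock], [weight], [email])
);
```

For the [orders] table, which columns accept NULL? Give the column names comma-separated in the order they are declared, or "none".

- code: no NOT NULL constraint applies → nullable.
- sku: declared NOT NULL → not nullable.
- barcode: part of the PRIMARY KEY, which implies NOT NULL → not nullable.
- city: CHECK does not forbid NULL (a CHECK constraint passes when its expression is NULL) → nullable.
- order_id: no NOT NULL constraint applies → nullable.
- stock: declared NOT NULL → not nullable.
- region: CHECK does not forbid NULL (a CHECK constraint passes when its expression is NULL) → nullable.
- price: CHECK does not forbid NULL (a CHECK constraint passes when its expression is NULL) → nullable.
- rating: part of the PRIMARY KEY, which implies NOT NULL → not nullable.
- total: no NOT NULL constraint applies → nullable.

code, city, order_id, region, price, total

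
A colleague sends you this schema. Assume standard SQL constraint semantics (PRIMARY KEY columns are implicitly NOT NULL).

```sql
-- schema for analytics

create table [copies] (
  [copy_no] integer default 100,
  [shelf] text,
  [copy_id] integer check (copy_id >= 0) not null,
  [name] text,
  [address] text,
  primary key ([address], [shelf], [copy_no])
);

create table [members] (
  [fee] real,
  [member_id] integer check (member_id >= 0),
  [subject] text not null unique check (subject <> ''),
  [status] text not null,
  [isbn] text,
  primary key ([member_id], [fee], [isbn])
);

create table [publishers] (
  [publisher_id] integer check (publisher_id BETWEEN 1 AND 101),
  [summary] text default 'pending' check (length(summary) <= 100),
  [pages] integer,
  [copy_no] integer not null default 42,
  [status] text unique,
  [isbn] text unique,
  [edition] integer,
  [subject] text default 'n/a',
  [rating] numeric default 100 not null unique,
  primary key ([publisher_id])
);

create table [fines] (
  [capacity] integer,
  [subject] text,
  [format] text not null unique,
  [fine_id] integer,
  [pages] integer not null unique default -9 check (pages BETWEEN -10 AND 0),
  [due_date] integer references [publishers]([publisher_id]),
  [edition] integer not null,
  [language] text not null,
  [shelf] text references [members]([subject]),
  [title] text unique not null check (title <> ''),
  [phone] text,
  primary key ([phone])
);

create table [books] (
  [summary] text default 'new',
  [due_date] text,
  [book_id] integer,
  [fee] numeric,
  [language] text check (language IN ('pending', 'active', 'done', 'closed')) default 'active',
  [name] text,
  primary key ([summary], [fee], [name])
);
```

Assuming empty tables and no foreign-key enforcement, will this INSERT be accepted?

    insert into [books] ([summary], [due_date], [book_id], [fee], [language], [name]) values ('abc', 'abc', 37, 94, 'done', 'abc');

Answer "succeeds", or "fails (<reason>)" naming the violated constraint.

succeeds

NOT NULL columns: fee is supplied; name is supplied; summary is supplied.
CHECK constraints: 'done' satisfies (language IN ('pending', 'active', 'done', 'closed')).
No constraint is violated.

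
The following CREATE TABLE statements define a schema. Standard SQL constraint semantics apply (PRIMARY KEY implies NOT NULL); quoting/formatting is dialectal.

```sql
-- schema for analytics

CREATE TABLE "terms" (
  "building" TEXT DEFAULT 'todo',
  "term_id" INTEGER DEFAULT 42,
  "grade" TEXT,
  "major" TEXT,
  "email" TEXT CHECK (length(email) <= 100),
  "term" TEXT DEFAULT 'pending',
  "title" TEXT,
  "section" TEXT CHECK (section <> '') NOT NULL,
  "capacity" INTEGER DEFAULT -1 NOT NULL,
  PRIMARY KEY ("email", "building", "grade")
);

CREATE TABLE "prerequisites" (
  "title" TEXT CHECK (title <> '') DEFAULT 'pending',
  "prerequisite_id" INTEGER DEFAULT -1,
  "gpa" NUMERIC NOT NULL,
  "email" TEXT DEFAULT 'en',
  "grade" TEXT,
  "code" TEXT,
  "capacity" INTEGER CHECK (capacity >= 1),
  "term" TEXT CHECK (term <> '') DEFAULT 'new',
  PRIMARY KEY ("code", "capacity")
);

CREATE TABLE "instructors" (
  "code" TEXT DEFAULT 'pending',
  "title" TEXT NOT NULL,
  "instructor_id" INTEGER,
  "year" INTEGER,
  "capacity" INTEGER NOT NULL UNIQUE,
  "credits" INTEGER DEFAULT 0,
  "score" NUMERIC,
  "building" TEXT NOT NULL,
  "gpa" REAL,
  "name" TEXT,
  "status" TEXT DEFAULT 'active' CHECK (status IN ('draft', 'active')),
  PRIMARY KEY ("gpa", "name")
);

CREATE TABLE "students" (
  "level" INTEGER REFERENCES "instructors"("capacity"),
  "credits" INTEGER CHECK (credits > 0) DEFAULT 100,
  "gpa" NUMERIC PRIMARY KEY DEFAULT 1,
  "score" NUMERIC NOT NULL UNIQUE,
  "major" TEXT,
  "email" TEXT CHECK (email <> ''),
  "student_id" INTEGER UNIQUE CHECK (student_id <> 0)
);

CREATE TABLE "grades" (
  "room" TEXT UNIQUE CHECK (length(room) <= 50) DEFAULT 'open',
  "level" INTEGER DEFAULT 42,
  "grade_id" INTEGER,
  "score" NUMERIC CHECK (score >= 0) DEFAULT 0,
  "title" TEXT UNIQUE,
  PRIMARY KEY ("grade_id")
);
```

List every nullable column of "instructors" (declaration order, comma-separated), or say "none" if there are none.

code, instructor_id, year, credits, score, status

- code: DEFAULT only fills an omitted column; an explicit NULL is still allowed → nullable.
- title: declared NOT NULL → not nullable.
- instructor_id: no NOT NULL constraint applies → nullable.
- year: no NOT NULL constraint applies → nullable.
- capacity: declared NOT NULL → not nullable.
- credits: DEFAULT only fills an omitted column; an explicit NULL is still allowed → nullable.
- score: no NOT NULL constraint applies → nullable.
- building: declared NOT NULL → not nullable.
- gpa: part of the PRIMARY KEY, which implies NOT NULL → not nullable.
- name: part of the PRIMARY KEY, which implies NOT NULL → not nullable.
- status: CHECK does not forbid NULL (a CHECK constraint passes when its expression is NULL) → nullable.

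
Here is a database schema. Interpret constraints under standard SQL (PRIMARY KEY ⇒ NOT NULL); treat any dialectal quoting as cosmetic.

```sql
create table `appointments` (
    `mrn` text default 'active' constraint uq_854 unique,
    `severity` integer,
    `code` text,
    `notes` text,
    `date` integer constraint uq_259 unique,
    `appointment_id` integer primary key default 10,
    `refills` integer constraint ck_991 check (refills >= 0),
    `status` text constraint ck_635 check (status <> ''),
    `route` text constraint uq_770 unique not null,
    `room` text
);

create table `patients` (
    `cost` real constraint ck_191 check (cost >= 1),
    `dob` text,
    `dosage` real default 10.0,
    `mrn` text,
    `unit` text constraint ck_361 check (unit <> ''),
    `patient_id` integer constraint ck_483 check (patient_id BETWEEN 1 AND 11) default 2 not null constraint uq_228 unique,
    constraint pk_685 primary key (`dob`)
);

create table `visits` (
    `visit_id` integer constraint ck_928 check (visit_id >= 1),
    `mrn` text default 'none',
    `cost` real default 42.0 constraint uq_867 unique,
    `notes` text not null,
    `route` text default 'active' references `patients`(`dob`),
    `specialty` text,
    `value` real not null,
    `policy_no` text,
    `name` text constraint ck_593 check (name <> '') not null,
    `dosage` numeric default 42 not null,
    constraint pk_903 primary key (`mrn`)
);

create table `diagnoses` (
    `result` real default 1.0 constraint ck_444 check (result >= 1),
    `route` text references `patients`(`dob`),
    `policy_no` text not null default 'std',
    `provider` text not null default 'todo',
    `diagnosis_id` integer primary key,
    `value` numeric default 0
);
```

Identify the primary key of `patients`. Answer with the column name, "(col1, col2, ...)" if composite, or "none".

dob is declared PRIMARY KEY as a table-level PRIMARY KEY clause.

dob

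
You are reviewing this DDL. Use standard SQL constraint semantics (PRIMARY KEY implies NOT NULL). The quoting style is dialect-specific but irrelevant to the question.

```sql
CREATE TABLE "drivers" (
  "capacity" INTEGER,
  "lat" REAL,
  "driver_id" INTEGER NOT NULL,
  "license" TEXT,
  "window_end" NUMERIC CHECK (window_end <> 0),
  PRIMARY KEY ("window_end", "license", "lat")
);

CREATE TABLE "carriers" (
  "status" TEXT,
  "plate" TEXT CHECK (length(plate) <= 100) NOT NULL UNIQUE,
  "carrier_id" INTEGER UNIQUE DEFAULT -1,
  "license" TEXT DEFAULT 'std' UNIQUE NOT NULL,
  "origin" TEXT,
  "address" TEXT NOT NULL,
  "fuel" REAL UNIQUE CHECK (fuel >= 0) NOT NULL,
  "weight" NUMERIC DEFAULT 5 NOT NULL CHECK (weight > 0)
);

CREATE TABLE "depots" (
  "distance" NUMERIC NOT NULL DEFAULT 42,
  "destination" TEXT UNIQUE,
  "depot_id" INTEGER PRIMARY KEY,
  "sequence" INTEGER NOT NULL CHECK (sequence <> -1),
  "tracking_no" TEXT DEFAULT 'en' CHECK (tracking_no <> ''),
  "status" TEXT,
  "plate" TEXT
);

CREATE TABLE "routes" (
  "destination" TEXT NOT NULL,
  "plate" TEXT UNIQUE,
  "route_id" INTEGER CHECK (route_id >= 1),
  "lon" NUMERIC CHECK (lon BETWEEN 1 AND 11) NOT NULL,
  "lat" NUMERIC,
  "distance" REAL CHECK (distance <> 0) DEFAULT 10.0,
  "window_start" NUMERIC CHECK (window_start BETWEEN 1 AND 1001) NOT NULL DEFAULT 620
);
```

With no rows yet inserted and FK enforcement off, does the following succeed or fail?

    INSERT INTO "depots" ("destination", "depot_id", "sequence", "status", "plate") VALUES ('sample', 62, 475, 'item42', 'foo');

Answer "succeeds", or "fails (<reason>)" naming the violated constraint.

NOT NULL columns: depot_id is supplied; distance defaults to 42; sequence is supplied.
CHECK constraints: 475 satisfies (sequence <> -1).
No constraint is violated.

succeeds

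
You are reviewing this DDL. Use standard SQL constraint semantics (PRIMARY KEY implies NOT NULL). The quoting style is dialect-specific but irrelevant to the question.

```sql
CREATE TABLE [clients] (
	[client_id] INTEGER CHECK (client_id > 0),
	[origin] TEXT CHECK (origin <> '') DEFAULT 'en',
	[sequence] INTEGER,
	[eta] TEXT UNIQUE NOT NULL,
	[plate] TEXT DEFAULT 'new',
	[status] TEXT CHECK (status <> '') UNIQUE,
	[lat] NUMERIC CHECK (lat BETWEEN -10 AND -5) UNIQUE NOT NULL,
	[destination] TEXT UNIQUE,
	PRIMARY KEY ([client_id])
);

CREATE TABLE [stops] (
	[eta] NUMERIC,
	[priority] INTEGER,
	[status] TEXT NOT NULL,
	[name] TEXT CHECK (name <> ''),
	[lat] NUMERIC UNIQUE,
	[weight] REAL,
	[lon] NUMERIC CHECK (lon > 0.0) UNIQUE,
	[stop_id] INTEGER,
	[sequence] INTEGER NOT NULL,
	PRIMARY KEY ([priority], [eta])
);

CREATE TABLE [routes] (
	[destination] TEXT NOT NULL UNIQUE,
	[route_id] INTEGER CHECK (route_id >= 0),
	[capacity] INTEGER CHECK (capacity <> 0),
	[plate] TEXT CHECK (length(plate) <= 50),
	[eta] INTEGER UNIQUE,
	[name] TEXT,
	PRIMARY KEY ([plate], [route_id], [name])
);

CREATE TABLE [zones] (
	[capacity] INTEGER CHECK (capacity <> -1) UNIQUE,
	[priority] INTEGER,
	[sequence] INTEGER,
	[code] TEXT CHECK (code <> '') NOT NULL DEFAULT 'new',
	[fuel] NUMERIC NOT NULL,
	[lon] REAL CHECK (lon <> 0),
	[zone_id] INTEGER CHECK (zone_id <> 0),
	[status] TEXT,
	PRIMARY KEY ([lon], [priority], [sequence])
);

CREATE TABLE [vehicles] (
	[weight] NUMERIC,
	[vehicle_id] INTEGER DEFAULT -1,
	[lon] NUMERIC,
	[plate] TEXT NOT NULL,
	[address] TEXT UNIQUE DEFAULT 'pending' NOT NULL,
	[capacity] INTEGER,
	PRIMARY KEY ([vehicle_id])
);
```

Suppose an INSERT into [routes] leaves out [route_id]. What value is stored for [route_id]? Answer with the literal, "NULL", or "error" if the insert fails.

route_id has no DEFAULT clause.
Omitting it would insert NULL, but it is part of the PRIMARY KEY, so the INSERT fails.

error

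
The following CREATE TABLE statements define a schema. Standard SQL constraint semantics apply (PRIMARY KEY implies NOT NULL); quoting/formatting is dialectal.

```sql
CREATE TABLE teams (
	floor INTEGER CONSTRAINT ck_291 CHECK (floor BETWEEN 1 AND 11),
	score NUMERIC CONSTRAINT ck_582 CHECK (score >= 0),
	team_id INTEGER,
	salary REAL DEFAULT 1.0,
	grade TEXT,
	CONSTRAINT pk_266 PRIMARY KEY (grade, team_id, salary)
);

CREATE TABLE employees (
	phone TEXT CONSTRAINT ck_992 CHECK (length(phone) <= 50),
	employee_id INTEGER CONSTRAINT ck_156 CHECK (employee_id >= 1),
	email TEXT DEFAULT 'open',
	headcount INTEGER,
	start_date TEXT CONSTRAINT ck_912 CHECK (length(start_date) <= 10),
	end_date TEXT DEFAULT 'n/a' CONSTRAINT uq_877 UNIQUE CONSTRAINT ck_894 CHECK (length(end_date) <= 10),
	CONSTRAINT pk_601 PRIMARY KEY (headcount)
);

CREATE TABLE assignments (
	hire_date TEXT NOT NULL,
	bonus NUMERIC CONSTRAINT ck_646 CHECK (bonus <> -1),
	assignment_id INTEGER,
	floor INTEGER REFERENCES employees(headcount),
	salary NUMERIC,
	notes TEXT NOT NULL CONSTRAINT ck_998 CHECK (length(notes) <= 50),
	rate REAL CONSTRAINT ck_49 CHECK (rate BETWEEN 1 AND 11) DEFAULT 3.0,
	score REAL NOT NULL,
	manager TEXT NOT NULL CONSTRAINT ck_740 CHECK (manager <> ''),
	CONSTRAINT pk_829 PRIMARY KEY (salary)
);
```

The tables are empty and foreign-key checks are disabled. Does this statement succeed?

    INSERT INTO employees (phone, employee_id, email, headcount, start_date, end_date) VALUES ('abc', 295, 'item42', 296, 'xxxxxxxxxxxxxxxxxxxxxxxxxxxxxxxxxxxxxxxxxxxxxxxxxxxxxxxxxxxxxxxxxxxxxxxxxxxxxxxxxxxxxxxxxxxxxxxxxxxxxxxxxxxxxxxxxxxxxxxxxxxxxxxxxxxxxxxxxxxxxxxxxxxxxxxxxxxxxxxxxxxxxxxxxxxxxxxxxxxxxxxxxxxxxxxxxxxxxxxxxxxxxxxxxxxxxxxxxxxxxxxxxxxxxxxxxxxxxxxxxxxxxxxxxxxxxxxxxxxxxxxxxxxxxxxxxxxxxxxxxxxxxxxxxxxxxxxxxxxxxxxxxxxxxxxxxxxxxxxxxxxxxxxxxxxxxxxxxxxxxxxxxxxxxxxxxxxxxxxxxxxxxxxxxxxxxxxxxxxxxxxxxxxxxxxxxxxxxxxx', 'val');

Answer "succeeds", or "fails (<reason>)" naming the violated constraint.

The value 'xxxxxxxxxxxxxxxxxxxxxxxxxxxxxxxxxxxxxxxxxxxxxxxxxxxxxxxxxxxxxxxxxxxxxxxxxxxxxxxxxxxxxxxxxxxxxxxxxxxxxxxxxxxxxxxxxxxxxxxxxxxxxxxxxxxxxxxxxxxxxxxxxxxxxxxxxxxxxxxxxxxxxxxxxxxxxxxxxxxxxxxxxxxxxxxxxxxxxxxxxxxxxxxxxxxxxxxxxxxxxxxxxxxxxxxxxxxxxxxxxxxxxxxxxxxxxxxxxxxxxxxxxxxxxxxxxxxxxxxxxxxxxxxxxxxxxxxxxxxxxxxxxxxxxxxxxxxxxxxxxxxxxxxxxxxxxxxxxxxxxxxxxxxxxxxxxxxxxxxxxxxxxxxxxxxxxxxxxxxxxxxxxxxxxxxxxxxxxxxx' for start_date violates CHECK (length(start_date) <= 10).

fails (CHECK on start_date)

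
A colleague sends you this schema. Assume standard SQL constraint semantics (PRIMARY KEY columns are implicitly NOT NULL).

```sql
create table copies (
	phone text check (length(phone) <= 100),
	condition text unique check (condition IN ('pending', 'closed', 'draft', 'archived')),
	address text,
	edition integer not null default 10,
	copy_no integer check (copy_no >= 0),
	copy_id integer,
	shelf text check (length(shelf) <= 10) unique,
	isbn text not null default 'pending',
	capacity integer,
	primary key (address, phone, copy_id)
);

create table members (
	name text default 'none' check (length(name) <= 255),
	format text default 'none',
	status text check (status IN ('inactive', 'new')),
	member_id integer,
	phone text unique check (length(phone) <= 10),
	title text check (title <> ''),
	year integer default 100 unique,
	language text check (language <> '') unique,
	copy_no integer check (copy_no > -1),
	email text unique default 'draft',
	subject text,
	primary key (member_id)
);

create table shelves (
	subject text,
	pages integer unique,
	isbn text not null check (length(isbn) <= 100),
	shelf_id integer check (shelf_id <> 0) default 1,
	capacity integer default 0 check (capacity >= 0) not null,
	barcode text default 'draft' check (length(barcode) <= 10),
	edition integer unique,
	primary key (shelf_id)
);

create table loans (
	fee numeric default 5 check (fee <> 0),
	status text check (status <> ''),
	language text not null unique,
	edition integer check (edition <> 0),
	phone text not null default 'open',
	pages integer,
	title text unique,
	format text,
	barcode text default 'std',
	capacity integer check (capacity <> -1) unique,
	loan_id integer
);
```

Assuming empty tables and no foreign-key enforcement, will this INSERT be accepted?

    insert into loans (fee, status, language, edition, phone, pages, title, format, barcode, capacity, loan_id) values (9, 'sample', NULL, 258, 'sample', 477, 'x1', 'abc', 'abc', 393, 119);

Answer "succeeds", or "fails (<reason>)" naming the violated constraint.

fails (NOT NULL on language)

language is explicitly set to NULL, but language is declared NOT NULL.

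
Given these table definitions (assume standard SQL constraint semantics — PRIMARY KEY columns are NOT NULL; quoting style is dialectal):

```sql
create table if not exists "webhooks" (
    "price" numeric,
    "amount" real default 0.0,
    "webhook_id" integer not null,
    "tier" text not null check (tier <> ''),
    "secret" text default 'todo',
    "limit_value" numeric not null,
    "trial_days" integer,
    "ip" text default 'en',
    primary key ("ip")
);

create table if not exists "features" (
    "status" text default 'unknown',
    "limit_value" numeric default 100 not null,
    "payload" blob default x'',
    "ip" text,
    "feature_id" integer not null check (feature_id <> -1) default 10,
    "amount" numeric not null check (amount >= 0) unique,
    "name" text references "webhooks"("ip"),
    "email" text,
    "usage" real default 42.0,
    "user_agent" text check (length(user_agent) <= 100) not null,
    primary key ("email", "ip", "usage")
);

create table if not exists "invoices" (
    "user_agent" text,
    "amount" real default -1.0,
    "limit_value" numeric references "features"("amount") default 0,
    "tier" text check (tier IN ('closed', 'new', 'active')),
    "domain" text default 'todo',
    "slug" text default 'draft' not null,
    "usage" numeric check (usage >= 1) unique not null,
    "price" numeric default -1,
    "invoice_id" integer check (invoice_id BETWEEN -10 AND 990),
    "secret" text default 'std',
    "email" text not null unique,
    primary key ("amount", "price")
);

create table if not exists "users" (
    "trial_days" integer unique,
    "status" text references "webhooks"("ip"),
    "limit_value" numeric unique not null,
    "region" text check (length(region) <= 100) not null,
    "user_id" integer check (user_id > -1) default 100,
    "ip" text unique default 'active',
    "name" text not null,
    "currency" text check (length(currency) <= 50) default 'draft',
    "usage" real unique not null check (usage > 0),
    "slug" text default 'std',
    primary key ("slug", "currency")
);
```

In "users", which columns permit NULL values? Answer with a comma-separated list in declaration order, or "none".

- trial_days: UNIQUE does not imply NOT NULL → nullable.
- status: a foreign key column may be NULL unless separately constrained → nullable.
- limit_value: declared NOT NULL → not nullable.
- region: declared NOT NULL → not nullable.
- user_id: CHECK does not forbid NULL (a CHECK constraint passes when its expression is NULL) → nullable.
- ip: UNIQUE does not imply NOT NULL → nullable.
- name: declared NOT NULL → not nullable.
- currency: part of the PRIMARY KEY, which implies NOT NULL → not nullable.
- usage: declared NOT NULL → not nullable.
- slug: part of the PRIMARY KEY, which implies NOT NULL → not nullable.

trial_days, status, user_id, ip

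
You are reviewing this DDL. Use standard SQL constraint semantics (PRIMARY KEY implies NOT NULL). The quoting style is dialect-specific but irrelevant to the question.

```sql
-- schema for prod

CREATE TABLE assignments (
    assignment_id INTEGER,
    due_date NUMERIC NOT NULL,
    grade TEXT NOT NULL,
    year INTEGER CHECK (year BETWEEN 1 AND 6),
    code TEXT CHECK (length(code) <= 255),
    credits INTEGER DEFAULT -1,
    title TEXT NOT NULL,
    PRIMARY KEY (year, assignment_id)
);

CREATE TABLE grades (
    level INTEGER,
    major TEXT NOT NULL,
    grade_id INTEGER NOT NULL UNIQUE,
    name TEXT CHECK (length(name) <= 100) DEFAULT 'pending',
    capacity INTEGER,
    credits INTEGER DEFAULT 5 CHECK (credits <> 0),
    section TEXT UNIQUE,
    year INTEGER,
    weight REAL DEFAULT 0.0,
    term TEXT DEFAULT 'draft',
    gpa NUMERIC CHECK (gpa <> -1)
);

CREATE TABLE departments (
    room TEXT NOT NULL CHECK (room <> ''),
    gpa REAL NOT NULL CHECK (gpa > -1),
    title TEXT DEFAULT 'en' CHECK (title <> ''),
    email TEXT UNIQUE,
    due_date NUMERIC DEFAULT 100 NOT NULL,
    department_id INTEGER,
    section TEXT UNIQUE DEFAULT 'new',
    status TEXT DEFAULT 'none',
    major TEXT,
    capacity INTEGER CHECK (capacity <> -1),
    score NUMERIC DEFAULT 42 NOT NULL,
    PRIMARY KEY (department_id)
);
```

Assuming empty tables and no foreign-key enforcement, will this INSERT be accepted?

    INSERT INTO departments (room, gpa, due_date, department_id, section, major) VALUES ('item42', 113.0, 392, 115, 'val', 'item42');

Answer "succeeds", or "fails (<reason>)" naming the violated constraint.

succeeds

NOT NULL columns: department_id is supplied; due_date is supplied; gpa is supplied; room is supplied; score defaults to 42.
CHECK constraints: 'item42' satisfies (room <> ''); 113.0 satisfies (gpa > -1).
No constraint is violated.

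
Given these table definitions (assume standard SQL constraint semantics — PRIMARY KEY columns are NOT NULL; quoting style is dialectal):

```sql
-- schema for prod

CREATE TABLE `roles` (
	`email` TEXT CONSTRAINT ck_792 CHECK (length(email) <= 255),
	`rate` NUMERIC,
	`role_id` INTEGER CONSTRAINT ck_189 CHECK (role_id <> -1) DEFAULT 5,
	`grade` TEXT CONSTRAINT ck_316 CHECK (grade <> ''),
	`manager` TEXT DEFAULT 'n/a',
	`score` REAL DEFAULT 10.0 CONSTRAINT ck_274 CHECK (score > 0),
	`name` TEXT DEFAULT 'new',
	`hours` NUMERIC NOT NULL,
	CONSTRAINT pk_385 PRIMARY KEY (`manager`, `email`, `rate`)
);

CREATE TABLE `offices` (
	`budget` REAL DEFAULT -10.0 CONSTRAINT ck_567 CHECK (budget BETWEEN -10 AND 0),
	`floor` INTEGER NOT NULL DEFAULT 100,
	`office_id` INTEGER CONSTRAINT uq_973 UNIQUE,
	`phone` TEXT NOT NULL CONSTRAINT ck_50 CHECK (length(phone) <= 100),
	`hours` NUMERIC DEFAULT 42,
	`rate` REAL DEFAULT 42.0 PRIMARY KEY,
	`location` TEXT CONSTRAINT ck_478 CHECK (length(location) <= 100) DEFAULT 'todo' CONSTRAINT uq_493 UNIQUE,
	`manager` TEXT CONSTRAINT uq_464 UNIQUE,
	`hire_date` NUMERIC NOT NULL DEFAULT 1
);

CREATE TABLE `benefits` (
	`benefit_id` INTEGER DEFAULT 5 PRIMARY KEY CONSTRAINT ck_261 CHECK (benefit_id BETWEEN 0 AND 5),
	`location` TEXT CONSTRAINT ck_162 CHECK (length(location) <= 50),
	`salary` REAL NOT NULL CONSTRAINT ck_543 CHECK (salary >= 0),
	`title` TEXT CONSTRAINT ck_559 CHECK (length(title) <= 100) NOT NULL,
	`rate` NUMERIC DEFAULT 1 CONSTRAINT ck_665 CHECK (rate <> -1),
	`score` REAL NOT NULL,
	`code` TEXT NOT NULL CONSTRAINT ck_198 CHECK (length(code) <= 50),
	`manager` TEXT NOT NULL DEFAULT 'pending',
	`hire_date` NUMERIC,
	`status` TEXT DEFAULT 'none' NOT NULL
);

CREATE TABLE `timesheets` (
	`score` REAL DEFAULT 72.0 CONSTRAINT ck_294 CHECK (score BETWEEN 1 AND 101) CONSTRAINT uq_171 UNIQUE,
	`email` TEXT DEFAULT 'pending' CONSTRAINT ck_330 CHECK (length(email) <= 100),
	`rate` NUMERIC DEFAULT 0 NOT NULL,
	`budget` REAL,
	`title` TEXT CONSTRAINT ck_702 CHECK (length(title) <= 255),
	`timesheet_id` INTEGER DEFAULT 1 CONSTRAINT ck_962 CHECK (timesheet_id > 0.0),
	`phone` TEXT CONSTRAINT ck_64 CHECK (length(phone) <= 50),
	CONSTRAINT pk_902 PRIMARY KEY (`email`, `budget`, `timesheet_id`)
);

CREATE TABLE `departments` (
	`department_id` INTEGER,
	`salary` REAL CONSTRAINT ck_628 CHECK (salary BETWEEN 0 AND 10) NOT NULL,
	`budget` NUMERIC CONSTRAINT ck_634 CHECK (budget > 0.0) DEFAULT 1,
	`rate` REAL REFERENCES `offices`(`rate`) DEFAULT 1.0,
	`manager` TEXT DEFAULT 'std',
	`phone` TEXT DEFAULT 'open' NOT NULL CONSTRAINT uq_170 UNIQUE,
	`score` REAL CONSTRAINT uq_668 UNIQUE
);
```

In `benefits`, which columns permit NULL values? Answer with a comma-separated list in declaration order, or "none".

location, rate, hire_date

- benefit_id: part of the PRIMARY KEY, which implies NOT NULL → not nullable.
- location: CHECK does not forbid NULL (a CHECK constraint passes when its expression is NULL) → nullable.
- salary: declared NOT NULL → not nullable.
- title: declared NOT NULL → not nullable.
- rate: CHECK does not forbid NULL (a CHECK constraint passes when its expression is NULL) → nullable.
- score: declared NOT NULL → not nullable.
- code: declared NOT NULL → not nullable.
- manager: declared NOT NULL → not nullable.
- hire_date: no NOT NULL constraint applies → nullable.
- status: declared NOT NULL → not nullable.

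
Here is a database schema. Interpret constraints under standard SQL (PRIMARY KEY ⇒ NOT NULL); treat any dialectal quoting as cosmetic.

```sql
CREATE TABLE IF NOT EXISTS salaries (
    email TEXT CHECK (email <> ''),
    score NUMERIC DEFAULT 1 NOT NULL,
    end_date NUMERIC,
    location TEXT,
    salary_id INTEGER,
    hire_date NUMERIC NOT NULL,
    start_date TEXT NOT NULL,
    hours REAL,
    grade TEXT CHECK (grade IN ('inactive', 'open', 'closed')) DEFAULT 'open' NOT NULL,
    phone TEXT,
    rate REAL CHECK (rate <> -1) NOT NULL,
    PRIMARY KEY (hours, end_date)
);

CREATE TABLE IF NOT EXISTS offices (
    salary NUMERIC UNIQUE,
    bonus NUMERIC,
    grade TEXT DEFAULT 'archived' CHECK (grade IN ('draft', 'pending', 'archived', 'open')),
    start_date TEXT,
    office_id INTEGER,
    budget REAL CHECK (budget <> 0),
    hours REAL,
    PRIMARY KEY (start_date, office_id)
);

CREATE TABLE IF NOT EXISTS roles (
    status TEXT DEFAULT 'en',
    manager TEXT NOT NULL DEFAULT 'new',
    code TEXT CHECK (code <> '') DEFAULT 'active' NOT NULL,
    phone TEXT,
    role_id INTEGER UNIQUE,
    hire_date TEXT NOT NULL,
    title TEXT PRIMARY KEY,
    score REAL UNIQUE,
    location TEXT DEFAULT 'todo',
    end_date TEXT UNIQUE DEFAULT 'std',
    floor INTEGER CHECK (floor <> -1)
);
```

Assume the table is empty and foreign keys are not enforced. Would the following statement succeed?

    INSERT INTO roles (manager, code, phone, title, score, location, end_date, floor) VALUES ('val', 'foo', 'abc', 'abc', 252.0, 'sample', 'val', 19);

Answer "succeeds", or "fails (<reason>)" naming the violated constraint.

fails (NOT NULL on hire_date)

hire_date is omitted from the column list and has no DEFAULT, so it would receive NULL.
But hire_date is declared NOT NULL.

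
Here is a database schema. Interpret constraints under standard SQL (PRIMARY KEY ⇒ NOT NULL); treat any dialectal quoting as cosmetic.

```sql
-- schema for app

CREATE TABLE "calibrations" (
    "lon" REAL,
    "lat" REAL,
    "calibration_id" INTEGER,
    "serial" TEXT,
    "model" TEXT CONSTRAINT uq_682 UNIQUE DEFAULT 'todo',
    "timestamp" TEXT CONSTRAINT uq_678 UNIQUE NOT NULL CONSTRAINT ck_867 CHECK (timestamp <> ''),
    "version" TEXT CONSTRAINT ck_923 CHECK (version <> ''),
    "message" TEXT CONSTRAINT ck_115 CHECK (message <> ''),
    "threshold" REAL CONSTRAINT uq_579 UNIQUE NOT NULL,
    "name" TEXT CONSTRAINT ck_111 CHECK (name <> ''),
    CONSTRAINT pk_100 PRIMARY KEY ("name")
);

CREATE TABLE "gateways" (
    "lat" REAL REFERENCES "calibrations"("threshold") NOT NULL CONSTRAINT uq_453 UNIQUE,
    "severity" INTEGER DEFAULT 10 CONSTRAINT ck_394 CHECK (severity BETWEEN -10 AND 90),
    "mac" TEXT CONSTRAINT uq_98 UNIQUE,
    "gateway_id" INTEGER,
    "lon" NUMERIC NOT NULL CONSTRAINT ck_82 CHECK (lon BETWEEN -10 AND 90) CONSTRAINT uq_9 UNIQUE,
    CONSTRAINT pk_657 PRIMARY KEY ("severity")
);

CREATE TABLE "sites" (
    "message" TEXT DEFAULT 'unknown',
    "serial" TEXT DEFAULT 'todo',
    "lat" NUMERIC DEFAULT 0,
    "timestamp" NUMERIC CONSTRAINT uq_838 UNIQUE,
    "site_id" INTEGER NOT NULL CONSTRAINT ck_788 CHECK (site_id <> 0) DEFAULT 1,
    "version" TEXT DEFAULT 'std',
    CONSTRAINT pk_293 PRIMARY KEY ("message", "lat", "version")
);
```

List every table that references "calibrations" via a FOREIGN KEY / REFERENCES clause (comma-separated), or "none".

gateways

- gateways.lat references calibrations(threshold).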